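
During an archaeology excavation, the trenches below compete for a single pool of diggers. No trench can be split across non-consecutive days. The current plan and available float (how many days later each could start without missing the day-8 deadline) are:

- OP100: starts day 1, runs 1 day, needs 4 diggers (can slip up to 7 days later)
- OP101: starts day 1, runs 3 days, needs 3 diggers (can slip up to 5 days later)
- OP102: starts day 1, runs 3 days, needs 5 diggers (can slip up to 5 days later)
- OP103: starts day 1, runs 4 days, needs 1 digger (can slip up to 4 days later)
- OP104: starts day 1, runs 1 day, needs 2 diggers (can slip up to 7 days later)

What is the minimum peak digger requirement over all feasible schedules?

Early-start (OP100@1, OP101@1, OP102@1, OP103@1, OP104@1) gives peak 15: d1:15  d2:9  d3:9  d4:1  d5:0  d6:0  d7:0  d8:0.
Shift OP101→2, OP102→5, OP104→8.
Schedule OP100@1, OP101@2, OP102@5, OP103@1, OP104@8: d1:5  d2:4  d3:4  d4:4  d5:5  d6:5  d7:5  d8:2 — peak 5.
Total digger-days = 34 over 8 days ⇒ peak ≥ ⌈34/8⌉ = 5, so 5 is optimal.

5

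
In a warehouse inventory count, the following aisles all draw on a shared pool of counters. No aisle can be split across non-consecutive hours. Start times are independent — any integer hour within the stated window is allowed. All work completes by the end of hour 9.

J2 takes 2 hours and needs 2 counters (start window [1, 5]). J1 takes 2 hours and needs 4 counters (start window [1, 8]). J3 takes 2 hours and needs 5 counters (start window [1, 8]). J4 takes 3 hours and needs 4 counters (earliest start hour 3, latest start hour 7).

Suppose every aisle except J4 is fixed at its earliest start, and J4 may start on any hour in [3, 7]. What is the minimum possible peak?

J4@3: h1:11  h2:11  h3:4  h4:4  h5:4  h6:0  h7:0  h8:0  h9:0 → peak 11
J4@4: h1:11  h2:11  h3:0  h4:4  h5:4  h6:4  h7:0  h8:0  h9:0 → peak 11
J4@5: h1:11  h2:11  h3:0  h4:0  h5:4  h6:4  h7:4  h8:0  h9:0 → peak 11
J4@6: h1:11  h2:11  h3:0  h4:0  h5:0  h6:4  h7:4  h8:4  h9:0 → peak 11
J4@7: h1:11  h2:11  h3:0  h4:0  h5:0  h6:0  h7:4  h8:4  h9:4 → peak 11
Best is J4@3, peak 11.

11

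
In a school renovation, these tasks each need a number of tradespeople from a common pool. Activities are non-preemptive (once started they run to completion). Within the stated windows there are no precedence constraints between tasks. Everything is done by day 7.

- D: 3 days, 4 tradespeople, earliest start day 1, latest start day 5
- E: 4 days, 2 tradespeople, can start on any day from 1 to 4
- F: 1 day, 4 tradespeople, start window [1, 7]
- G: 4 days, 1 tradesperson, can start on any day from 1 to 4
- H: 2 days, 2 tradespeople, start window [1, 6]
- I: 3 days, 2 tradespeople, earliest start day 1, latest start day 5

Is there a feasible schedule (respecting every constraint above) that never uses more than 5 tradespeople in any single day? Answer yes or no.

no

Total tradesperson-days = 38; over 7 days the average is 38/7 > 5, so some day must exceed 5.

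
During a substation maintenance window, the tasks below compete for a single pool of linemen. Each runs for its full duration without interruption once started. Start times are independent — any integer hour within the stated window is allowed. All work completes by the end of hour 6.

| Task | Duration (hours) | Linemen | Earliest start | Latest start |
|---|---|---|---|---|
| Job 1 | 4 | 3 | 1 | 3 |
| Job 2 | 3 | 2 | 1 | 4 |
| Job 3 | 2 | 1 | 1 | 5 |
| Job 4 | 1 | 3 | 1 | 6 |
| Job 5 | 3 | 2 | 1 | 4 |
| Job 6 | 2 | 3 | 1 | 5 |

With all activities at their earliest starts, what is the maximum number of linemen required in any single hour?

14

Early-start schedule: Job 1@1, Job 2@1, Job 3@1, Job 4@1, Job 5@1, Job 6@1.
Load per hour: hour 1: 14, hour 2: 11, hour 3: 7, hour 4: 3, hour 5: 0, hour 6: 0.
Peak is 14.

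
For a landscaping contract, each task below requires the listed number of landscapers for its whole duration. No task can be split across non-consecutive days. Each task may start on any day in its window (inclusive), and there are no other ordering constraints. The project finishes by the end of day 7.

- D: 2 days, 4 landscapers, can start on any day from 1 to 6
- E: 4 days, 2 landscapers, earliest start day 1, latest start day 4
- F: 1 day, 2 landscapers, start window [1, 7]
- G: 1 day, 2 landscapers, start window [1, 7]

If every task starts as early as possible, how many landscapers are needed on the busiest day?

10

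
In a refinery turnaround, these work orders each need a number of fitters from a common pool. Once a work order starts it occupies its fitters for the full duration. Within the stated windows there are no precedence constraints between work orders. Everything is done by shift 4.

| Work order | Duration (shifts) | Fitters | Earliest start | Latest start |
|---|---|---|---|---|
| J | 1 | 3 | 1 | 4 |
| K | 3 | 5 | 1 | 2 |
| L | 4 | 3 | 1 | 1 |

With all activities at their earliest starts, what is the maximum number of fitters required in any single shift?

11

Early-start schedule: J@1, K@1, L@1.
Load per shift: shift 1: 11, shift 2: 8, shift 3: 8, shift 4: 3.
Peak is 11.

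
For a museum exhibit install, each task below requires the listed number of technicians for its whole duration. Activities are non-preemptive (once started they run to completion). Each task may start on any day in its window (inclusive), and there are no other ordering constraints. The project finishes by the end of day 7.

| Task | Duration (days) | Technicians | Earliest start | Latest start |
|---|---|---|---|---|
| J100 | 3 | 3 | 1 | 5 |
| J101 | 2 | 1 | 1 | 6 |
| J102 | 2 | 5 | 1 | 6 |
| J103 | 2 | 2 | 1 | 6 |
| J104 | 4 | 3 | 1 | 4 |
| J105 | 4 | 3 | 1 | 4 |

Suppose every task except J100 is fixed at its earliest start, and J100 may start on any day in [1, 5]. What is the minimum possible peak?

14

J100@1: d1:17  d2:17  d3:9  d4:6  d5:0  d6:0  d7:0 → peak 17
J100@2: d1:14  d2:17  d3:9  d4:9  d5:0  d6:0  d7:0 → peak 17
J100@3: d1:14  d2:14  d3:9  d4:9  d5:3  d6:0  d7:0 → peak 14
J100@4: d1:14  d2:14  d3:6  d4:9  d5:3  d6:3  d7:0 → peak 14
J100@5: d1:14  d2:14  d3:6  d4:6  d5:3  d6:3  d7:3 → peak 14
Best is J100@3, peak 14.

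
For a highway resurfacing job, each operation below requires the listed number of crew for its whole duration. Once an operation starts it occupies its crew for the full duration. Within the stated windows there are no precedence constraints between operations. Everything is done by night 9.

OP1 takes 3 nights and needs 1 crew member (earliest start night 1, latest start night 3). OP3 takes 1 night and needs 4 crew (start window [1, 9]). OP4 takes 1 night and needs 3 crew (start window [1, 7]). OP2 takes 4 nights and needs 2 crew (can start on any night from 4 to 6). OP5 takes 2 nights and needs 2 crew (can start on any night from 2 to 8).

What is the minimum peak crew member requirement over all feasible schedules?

Early-start (OP1@1, OP3@1, OP4@1, OP2@4, OP5@2) gives peak 8: n1:8  n2:3  n3:3  n4:2  n5:2  n6:2  n7:2  n8:0  n9:0.
Shift OP3→4, OP2→5.
Schedule OP1@1, OP3@4, OP4@1, OP2@5, OP5@2: n1:4  n2:3  n3:3  n4:4  n5:2  n6:2  n7:2  n8:2  n9:0 — peak 4.

4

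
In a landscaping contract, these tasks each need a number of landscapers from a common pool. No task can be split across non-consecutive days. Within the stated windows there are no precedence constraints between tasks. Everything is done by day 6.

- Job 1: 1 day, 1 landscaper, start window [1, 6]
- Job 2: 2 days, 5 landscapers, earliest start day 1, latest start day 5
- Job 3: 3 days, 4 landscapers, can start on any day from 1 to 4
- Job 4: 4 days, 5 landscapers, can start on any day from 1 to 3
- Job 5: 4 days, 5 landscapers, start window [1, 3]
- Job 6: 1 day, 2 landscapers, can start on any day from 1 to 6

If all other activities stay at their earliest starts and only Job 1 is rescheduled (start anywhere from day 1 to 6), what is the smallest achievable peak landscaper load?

21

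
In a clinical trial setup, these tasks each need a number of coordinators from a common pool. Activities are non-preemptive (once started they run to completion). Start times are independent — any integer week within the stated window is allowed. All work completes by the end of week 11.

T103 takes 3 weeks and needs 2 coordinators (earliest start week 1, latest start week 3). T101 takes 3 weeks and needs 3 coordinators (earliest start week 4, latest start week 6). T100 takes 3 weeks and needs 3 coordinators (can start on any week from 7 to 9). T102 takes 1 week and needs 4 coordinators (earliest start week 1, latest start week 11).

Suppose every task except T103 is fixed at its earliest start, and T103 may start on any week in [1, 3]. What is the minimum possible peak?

5

T103@1: w1:6  w2:2  w3:2  w4:3  w5:3  w6:3  w7:3  w8:3  w9:3  w10:0  w11:0 → peak 6
T103@2: w1:4  w2:2  w3:2  w4:5  w5:3  w6:3  w7:3  w8:3  w9:3  w10:0  w11:0 → peak 5
T103@3: w1:4  w2:0  w3:2  w4:5  w5:5  w6:3  w7:3  w8:3  w9:3  w10:0  w11:0 → peak 5
Best is T103@2, peak 5.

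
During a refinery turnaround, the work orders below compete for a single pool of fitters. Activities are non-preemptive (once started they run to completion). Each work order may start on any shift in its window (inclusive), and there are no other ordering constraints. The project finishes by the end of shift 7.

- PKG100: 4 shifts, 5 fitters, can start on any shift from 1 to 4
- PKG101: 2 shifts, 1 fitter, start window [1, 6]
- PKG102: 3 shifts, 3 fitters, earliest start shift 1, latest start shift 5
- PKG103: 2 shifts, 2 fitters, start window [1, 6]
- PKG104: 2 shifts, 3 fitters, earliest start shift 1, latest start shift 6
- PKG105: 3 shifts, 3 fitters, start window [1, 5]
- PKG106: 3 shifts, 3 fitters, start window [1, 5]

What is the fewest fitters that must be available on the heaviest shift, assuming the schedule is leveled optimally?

Early-start (PKG100@1, PKG101@1, PKG102@1, PKG103@1, PKG104@1, PKG105@1, PKG106@1) gives peak 20: s1:20  s2:20  s3:14  s4:5  s5:0  s6:0  s7:0.
Shift PKG103→4, PKG104→6, PKG105→5, PKG106→5.
Schedule PKG100@1, PKG101@1, PKG102@1, PKG103@4, PKG104@6, PKG105@5, PKG106@5: s1:9  s2:9  s3:8  s4:7  s5:8  s6:9  s7:9 — peak 9.
Total fitter-shifts = 59 over 7 shifts ⇒ peak ≥ ⌈59/7⌉ = 9, so 9 is optimal.

9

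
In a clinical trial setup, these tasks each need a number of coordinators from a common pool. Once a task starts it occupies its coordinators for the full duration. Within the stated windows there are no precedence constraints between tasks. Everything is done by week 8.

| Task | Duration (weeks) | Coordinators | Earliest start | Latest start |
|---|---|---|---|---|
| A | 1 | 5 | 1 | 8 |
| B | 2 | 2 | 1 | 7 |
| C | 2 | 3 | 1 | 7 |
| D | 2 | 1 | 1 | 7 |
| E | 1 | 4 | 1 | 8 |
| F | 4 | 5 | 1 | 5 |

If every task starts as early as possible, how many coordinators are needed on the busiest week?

20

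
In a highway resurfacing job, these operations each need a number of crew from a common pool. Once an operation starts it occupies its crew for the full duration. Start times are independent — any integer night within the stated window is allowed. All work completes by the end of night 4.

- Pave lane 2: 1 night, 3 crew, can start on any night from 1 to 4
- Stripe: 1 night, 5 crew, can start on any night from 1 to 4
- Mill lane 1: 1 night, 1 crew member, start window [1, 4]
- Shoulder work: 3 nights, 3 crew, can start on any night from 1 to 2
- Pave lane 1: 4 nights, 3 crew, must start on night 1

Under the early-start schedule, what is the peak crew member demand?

15

Early-start schedule: Pave lane 2@1, Stripe@1, Mill lane 1@1, Shoulder work@1, Pave lane 1@1.
Load per night: night 1: 15, night 2: 6, night 3: 6, night 4: 3.
Peak is 15.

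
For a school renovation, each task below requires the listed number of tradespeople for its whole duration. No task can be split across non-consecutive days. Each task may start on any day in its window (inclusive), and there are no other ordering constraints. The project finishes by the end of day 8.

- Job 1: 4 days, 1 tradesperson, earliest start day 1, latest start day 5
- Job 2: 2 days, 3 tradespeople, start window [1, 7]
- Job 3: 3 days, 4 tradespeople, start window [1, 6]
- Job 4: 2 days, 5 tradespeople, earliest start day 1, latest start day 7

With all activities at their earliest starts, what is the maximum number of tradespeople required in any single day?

Early-start schedule: Job 1@1, Job 2@1, Job 3@1, Job 4@1.
Load per day: day 1: 13, day 2: 13, day 3: 5, day 4: 1, day 5: 0, day 6: 0, day 7: 0, day 8: 0.
Peak is 13.

13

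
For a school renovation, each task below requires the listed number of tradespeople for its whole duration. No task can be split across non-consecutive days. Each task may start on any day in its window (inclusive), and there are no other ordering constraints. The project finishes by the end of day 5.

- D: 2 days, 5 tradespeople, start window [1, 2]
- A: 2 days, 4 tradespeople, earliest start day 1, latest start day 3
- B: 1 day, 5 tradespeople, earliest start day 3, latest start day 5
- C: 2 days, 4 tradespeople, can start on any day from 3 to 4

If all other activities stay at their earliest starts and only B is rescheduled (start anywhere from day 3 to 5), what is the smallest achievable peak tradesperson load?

9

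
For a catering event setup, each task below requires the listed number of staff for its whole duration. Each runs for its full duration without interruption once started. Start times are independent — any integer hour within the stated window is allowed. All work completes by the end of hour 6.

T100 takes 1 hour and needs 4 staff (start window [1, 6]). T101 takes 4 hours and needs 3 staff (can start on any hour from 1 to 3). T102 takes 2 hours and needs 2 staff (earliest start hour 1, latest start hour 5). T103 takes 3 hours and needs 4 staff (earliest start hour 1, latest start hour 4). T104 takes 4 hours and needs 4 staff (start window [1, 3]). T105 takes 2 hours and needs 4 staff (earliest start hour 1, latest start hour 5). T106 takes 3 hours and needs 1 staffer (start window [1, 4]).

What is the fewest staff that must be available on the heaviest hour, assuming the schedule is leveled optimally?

Early-start (T100@1, T101@1, T102@1, T103@1, T104@1, T105@1, T106@1) gives peak 22: h1:22  h2:18  h3:12  h4:7  h5:0  h6:0.
Shift T102→4, T104→2, T105→5, T106→4.
Schedule T100@1, T101@1, T102@4, T103@1, T104@2, T105@5, T106@4: h1:11  h2:11  h3:11  h4:10  h5:11  h6:5 — peak 11.

11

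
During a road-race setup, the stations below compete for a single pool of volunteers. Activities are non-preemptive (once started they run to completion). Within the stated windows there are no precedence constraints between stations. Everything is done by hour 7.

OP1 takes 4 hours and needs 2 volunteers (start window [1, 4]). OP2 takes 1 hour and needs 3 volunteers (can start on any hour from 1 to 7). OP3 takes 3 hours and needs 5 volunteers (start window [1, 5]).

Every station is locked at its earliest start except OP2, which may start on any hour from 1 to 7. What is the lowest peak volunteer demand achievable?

7

OP2@1: h1:10  h2:7  h3:7  h4:2  h5:0  h6:0  h7:0 → peak 10
OP2@2: h1:7  h2:10  h3:7  h4:2  h5:0  h6:0  h7:0 → peak 10
OP2@3: h1:7  h2:7  h3:10  h4:2  h5:0  h6:0  h7:0 → peak 10
OP2@4: h1:7  h2:7  h3:7  h4:5  h5:0  h6:0  h7:0 → peak 7
OP2@5: h1:7  h2:7  h3:7  h4:2  h5:3  h6:0  h7:0 → peak 7
OP2@6: h1:7  h2:7  h3:7  h4:2  h5:0  h6:3  h7:0 → peak 7
OP2@7: h1:7  h2:7  h3:7  h4:2  h5:0  h6:0  h7:3 → peak 7
Best is OP2@4, peak 7.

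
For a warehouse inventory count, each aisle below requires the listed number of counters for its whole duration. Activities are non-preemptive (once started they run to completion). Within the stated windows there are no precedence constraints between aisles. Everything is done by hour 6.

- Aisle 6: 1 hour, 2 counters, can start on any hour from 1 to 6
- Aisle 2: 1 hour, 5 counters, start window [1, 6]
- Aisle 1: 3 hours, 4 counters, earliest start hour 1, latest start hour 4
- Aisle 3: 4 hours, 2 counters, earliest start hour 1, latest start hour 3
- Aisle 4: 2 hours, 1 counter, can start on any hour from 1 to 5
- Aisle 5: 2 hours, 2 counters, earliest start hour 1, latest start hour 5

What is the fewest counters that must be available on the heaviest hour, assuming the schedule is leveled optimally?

Early-start (Aisle 6@1, Aisle 2@1, Aisle 1@1, Aisle 3@1, Aisle 4@1, Aisle 5@1) gives peak 16: h1:16  h2:9  h3:6  h4:2  h5:0  h6:0.
Shift Aisle 2→6, Aisle 3→2, Aisle 4→4, Aisle 5→4.
Schedule Aisle 6@1, Aisle 2@6, Aisle 1@1, Aisle 3@2, Aisle 4@4, Aisle 5@4: h1:6  h2:6  h3:6  h4:5  h5:5  h6:5 — peak 6.
Total counter-hours = 33 over 6 hours ⇒ peak ≥ ⌈33/6⌉ = 6, so 6 is optimal.

6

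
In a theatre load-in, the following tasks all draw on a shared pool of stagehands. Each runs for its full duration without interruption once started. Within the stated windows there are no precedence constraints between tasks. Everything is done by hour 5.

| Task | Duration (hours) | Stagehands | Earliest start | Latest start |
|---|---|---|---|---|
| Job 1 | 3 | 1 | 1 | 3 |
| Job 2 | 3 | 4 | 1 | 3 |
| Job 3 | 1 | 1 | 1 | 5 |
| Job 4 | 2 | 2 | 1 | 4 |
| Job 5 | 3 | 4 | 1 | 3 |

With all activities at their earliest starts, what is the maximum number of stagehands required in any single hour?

Early-start schedule: Job 1@1, Job 2@1, Job 3@1, Job 4@1, Job 5@1.
Load per hour: hour 1: 12, hour 2: 11, hour 3: 9, hour 4: 0, hour 5: 0.
Peak is 12.

12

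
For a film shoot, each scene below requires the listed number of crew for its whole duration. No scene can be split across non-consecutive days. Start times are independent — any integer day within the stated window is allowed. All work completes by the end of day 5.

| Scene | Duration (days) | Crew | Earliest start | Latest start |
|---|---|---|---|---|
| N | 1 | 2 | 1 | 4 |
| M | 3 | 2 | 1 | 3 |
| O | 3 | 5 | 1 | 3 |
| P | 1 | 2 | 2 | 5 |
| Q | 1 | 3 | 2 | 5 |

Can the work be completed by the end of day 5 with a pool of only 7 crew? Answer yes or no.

Schedule N@1, M@1, O@2, P@4, Q@5: d1:4  d2:7  d3:7  d4:7  d5:3 — peak 7 ≤ 7.

yes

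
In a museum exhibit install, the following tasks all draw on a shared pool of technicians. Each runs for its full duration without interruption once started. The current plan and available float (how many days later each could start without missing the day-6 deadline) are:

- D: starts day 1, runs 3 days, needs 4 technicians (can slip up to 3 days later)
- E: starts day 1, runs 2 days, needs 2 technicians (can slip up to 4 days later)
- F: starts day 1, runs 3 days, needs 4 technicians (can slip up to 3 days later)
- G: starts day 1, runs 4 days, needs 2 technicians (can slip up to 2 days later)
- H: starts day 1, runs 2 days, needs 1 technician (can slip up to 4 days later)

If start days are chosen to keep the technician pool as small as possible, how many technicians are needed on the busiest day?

7

Early-start (D@1, E@1, F@1, G@1, H@1) gives peak 13: d1:13  d2:13  d3:10  d4:2  d5:0  d6:0.
Shift F→4, G→3.
Schedule D@1, E@1, F@4, G@3, H@1: d1:7  d2:7  d3:6  d4:6  d5:6  d6:6 — peak 7.
Total technician-days = 38 over 6 days ⇒ peak ≥ ⌈38/6⌉ = 7, so 7 is optimal.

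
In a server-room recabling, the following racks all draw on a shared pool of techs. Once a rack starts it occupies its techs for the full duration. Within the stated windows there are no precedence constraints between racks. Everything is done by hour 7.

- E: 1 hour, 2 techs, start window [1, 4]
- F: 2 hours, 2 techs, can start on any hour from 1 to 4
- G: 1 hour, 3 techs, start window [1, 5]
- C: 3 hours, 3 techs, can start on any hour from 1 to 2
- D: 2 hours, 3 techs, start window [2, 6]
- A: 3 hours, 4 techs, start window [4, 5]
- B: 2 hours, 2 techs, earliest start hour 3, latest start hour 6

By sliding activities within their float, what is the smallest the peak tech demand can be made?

6

Early-start (E@1, F@1, G@1, C@1, D@2, A@4, B@3) gives peak 10: h1:10  h2:8  h3:8  h4:6  h5:4  h6:4  h7:0.
Shift F→4, C→2, A→5, B→6.
Schedule E@1, F@4, G@1, C@2, D@2, A@5, B@6: h1:5  h2:6  h3:6  h4:5  h5:6  h6:6  h7:6 — peak 6.
Total tech-hours = 40 over 7 hours ⇒ peak ≥ ⌈40/7⌉ = 6, so 6 is optimal.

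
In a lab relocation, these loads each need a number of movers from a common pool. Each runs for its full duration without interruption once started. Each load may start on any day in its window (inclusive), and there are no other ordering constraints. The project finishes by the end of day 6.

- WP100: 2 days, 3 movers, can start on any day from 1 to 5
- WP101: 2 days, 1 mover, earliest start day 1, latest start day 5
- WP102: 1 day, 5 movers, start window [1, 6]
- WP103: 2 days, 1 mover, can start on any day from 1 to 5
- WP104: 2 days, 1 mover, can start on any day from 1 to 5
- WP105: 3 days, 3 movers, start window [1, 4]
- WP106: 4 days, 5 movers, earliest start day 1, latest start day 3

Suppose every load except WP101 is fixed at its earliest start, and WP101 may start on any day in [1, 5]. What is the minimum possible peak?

WP101@1: d1:19  d2:14  d3:8  d4:5  d5:0  d6:0 → peak 19
WP101@2: d1:18  d2:14  d3:9  d4:5  d5:0  d6:0 → peak 18
WP101@3: d1:18  d2:13  d3:9  d4:6  d5:0  d6:0 → peak 18
WP101@4: d1:18  d2:13  d3:8  d4:6  d5:1  d6:0 → peak 18
WP101@5: d1:18  d2:13  d3:8  d4:5  d5:1  d6:1 → peak 18
Best is WP101@2, peak 18.

18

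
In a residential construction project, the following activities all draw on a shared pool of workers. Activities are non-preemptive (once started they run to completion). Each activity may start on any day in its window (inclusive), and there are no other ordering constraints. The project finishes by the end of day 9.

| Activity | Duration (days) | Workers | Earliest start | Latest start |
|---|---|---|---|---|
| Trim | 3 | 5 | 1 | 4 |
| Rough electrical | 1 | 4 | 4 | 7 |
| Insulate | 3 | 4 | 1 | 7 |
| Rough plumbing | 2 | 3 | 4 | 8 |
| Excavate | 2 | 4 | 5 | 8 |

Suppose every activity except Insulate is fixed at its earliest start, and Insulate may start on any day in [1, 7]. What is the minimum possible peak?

7

Insulate@1: d1:9  d2:9  d3:9  d4:7  d5:7  d6:4  d7:0  d8:0  d9:0 → peak 9
Insulate@2: d1:5  d2:9  d3:9  d4:11  d5:7  d6:4  d7:0  d8:0  d9:0 → peak 11
Insulate@3: d1:5  d2:5  d3:9  d4:11  d5:11  d6:4  d7:0  d8:0  d9:0 → peak 11
Insulate@4: d1:5  d2:5  d3:5  d4:11  d5:11  d6:8  d7:0  d8:0  d9:0 → peak 11
Insulate@5: d1:5  d2:5  d3:5  d4:7  d5:11  d6:8  d7:4  d8:0  d9:0 → peak 11
Insulate@6: d1:5  d2:5  d3:5  d4:7  d5:7  d6:8  d7:4  d8:4  d9:0 → peak 8
Insulate@7: d1:5  d2:5  d3:5  d4:7  d5:7  d6:4  d7:4  d8:4  d9:4 → peak 7
Best is Insulate@7, peak 7.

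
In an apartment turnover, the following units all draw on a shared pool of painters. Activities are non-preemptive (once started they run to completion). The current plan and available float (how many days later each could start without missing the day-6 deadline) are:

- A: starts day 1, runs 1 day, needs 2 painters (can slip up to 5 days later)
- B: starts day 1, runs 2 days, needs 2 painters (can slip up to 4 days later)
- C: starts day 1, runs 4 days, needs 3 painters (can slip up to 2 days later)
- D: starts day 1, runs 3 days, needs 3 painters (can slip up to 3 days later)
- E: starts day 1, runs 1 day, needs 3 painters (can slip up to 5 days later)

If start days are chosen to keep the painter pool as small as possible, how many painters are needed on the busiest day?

6

Early-start (A@1, B@1, C@1, D@1, E@1) gives peak 13: d1:13  d2:8  d3:6  d4:3  d5:0  d6:0.
Shift C→2, D→3, E→6.
Schedule A@1, B@1, C@2, D@3, E@6: d1:4  d2:5  d3:6  d4:6  d5:6  d6:3 — peak 6.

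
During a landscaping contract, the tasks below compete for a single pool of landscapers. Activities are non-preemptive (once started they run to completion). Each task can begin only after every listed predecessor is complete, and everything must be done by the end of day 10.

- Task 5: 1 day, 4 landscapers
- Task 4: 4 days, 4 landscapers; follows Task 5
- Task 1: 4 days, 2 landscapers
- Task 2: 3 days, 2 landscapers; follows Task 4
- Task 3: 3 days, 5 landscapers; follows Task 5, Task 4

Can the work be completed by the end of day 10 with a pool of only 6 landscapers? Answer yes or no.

no

The minimum achievable peak is 7; 6 < 7, so no feasible schedule stays within the cap.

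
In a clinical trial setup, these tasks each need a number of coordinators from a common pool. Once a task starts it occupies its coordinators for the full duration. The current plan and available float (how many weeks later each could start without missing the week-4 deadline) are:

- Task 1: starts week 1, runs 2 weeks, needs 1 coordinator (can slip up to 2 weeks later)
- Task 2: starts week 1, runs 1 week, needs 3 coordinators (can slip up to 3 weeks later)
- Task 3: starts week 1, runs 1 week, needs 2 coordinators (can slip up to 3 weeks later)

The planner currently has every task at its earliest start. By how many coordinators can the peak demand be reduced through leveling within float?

3

Early-start peak: w1:6  w2:1  w3:0  w4:0 ⇒ 6.
Leveled (Task 1@1, Task 2@3, Task 3@1): w1:3  w2:1  w3:3  w4:0 ⇒ 3.
Reduction 6 − 3 = 3.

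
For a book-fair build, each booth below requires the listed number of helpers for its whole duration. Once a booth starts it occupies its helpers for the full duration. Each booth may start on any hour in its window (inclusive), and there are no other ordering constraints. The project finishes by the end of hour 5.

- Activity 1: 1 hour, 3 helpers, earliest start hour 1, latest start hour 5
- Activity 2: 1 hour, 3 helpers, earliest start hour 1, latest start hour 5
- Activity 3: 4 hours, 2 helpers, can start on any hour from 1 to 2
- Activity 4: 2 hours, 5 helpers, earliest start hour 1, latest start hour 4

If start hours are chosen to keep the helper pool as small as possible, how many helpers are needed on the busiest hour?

7

Early-start (Activity 1@1, Activity 2@1, Activity 3@1, Activity 4@1) gives peak 13: h1:13  h2:7  h3:2  h4:2  h5:0.
Shift Activity 3→2, Activity 4→2.
Schedule Activity 1@1, Activity 2@1, Activity 3@2, Activity 4@2: h1:6  h2:7  h3:7  h4:2  h5:2 — peak 7.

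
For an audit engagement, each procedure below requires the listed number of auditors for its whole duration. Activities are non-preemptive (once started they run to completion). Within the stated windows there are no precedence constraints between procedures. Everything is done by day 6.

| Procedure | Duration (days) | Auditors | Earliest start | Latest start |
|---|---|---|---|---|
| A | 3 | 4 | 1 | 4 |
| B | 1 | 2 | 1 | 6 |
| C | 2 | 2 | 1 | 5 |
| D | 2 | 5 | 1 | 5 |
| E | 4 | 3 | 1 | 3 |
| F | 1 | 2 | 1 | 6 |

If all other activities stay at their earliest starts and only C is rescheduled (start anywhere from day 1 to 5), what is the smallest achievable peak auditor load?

C@1: d1:18  d2:14  d3:7  d4:3  d5:0  d6:0 → peak 18
C@2: d1:16  d2:14  d3:9  d4:3  d5:0  d6:0 → peak 16
C@3: d1:16  d2:12  d3:9  d4:5  d5:0  d6:0 → peak 16
C@4: d1:16  d2:12  d3:7  d4:5  d5:2  d6:0 → peak 16
C@5: d1:16  d2:12  d3:7  d4:3  d5:2  d6:2 → peak 16
Best is C@2, peak 16.

16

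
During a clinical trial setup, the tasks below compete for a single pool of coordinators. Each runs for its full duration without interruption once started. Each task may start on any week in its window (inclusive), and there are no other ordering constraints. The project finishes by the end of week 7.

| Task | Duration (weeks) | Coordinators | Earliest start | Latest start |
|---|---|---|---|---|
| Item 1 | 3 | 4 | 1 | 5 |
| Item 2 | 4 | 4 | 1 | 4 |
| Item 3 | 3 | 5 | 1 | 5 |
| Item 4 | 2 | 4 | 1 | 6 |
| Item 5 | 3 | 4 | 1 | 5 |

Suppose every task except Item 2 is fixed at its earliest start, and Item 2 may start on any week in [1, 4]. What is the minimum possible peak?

17

Item 2@1: w1:21  w2:21  w3:17  w4:4  w5:0  w6:0  w7:0 → peak 21
Item 2@2: w1:17  w2:21  w3:17  w4:4  w5:4  w6:0  w7:0 → peak 21
Item 2@3: w1:17  w2:17  w3:17  w4:4  w5:4  w6:4  w7:0 → peak 17
Item 2@4: w1:17  w2:17  w3:13  w4:4  w5:4  w6:4  w7:4 → peak 17
Best is Item 2@3, peak 17.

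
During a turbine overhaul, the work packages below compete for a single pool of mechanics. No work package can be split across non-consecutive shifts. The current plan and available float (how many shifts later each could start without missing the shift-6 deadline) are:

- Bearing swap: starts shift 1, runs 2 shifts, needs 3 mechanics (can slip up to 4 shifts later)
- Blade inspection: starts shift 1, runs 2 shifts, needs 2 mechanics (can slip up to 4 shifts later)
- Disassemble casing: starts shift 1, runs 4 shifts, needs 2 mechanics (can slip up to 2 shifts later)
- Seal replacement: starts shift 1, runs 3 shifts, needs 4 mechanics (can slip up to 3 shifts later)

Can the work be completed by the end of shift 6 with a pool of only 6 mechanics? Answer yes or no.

yes

Schedule Bearing swap@1, Blade inspection@1, Disassemble casing@3, Seal replacement@3: s1:5  s2:5  s3:6  s4:6  s5:6  s6:2 — peak 6 ≤ 6.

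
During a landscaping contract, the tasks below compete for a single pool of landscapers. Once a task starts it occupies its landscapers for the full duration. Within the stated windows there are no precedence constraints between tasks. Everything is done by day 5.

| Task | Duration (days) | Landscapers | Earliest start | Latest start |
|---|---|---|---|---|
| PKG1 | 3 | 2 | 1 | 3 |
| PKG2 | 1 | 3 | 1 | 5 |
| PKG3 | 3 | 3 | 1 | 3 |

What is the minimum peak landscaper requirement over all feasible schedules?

5

Early-start (PKG1@1, PKG2@1, PKG3@1) gives peak 8: d1:8  d2:5  d3:5  d4:0  d5:0.
Shift PKG3→2.
Schedule PKG1@1, PKG2@1, PKG3@2: d1:5  d2:5  d3:5  d4:3  d5:0 — peak 5.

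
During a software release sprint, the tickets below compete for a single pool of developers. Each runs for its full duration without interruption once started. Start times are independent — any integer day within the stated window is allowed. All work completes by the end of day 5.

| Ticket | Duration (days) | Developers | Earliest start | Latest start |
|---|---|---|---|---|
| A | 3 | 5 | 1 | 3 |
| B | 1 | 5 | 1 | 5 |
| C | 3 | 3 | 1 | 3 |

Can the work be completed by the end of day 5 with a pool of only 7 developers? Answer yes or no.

no

The minimum achievable peak is 8; 7 < 8, so no feasible schedule stays within the cap.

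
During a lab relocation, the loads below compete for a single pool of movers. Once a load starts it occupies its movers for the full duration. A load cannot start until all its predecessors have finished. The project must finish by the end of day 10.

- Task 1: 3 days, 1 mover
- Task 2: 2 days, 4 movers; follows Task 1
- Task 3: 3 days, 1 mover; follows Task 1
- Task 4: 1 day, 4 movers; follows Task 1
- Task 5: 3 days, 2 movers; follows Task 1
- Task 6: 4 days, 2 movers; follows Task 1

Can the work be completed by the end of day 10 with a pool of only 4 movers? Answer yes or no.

The minimum achievable peak is 5; 4 < 5, so no feasible schedule stays within the cap.

no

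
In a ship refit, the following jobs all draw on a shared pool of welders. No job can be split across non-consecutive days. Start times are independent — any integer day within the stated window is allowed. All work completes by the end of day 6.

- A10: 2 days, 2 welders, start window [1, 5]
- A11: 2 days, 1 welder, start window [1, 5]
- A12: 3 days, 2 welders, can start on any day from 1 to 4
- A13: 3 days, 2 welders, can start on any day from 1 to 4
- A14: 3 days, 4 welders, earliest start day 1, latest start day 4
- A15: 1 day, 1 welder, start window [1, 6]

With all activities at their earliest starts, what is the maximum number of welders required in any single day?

Early-start schedule: A10@1, A11@1, A12@1, A13@1, A14@1, A15@1.
Load per day: day 1: 12, day 2: 11, day 3: 8, day 4: 0, day 5: 0, day 6: 0.
Peak is 12.

12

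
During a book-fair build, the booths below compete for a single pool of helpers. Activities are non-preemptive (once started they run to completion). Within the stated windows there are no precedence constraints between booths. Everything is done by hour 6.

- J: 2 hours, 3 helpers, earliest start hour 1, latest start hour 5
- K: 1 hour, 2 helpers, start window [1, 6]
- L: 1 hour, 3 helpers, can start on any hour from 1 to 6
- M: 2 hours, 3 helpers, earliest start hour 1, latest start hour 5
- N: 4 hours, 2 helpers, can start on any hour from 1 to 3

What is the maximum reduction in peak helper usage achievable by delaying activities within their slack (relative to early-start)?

Early-start peak: h1:13  h2:8  h3:2  h4:2  h5:0  h6:0 ⇒ 13.
Leveled (J@1, K@1, L@3, M@4, N@2): h1:5  h2:5  h3:5  h4:5  h5:5  h6:0 ⇒ 5.
Reduction 13 − 5 = 8.

8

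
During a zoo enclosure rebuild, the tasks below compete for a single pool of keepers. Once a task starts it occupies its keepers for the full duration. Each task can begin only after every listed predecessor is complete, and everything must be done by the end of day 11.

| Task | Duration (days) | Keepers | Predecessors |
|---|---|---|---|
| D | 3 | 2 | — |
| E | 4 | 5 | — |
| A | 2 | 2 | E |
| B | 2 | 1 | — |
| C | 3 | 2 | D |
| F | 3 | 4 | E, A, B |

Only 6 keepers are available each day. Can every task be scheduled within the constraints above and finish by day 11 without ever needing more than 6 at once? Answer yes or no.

yes

Schedule D@5, E@1, A@5, B@1, C@8, F@7: d1:6  d2:6  d3:5  d4:5  d5:4  d6:4  d7:6  d8:6  d9:6  d10:2  d11:0 — peak 6 ≤ 6.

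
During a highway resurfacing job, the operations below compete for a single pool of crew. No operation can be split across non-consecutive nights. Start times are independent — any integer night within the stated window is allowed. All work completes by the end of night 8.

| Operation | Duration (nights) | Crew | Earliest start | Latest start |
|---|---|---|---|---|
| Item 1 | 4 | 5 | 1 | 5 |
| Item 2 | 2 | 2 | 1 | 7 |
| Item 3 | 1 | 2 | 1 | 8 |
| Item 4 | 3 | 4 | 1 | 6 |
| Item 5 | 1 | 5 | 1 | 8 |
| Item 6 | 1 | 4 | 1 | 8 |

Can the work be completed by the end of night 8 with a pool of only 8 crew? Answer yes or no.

yes

Schedule Item 1@1, Item 2@1, Item 3@3, Item 4@5, Item 5@8, Item 6@5: n1:7  n2:7  n3:7  n4:5  n5:8  n6:4  n7:4  n8:5 — peak 8 ≤ 8.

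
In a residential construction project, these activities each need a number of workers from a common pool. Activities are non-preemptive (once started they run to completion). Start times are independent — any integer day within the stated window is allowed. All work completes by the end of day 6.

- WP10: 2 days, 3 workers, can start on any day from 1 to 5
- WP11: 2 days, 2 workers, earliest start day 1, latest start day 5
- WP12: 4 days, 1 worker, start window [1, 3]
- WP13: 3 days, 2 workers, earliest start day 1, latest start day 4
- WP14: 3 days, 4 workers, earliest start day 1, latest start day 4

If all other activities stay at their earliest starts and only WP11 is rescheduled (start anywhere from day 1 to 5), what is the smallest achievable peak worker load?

10

WP11@1: d1:12  d2:12  d3:7  d4:1  d5:0  d6:0 → peak 12
WP11@2: d1:10  d2:12  d3:9  d4:1  d5:0  d6:0 → peak 12
WP11@3: d1:10  d2:10  d3:9  d4:3  d5:0  d6:0 → peak 10
WP11@4: d1:10  d2:10  d3:7  d4:3  d5:2  d6:0 → peak 10
WP11@5: d1:10  d2:10  d3:7  d4:1  d5:2  d6:2 → peak 10
Best is WP11@3, peak 10.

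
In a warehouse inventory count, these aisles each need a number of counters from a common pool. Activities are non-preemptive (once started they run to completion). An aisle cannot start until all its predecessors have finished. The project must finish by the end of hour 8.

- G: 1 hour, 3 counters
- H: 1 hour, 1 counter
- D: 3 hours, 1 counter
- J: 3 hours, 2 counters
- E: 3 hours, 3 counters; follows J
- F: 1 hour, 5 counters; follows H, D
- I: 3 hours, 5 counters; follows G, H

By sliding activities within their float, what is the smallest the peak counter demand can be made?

7

Early-start (G@1, H@1, D@1, J@1, E@4, F@4, I@2) gives peak 13: h1:7  h2:8  h3:8  h4:13  h5:3  h6:3  h7:0  h8:0.
Shift D→4, E→5, F→8.
Schedule G@1, H@1, D@4, J@1, E@5, F@8, I@2: h1:6  h2:7  h3:7  h4:6  h5:4  h6:4  h7:3  h8:5 — peak 7.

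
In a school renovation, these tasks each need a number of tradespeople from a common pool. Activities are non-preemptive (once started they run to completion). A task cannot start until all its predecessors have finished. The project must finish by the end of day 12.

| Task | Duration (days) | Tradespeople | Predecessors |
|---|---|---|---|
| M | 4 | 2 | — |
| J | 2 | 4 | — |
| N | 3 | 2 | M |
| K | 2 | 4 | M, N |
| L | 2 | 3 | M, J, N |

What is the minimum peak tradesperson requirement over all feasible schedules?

Early-start (M@1, J@1, N@5, K@8, L@8) gives peak 7: d1:6  d2:6  d3:2  d4:2  d5:2  d6:2  d7:2  d8:7  d9:7  d10:0  d11:0  d12:0.
Shift L→10.
Schedule M@1, J@1, N@5, K@8, L@10: d1:6  d2:6  d3:2  d4:2  d5:2  d6:2  d7:2  d8:4  d9:4  d10:3  d11:3  d12:0 — peak 6.

6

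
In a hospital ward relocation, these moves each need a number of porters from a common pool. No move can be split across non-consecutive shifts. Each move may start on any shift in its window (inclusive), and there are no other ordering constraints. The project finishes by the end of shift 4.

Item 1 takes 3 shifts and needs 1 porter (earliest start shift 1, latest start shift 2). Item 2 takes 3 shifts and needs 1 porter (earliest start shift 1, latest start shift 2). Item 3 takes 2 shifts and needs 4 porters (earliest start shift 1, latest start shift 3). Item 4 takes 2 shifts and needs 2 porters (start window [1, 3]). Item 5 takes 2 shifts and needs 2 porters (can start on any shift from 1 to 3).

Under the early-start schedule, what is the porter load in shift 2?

At early start, shift 2 has: Item 1, Item 2, Item 3, Item 4, Item 5.
Demand: 1 + 1 + 4 + 2 + 2 = 10.

10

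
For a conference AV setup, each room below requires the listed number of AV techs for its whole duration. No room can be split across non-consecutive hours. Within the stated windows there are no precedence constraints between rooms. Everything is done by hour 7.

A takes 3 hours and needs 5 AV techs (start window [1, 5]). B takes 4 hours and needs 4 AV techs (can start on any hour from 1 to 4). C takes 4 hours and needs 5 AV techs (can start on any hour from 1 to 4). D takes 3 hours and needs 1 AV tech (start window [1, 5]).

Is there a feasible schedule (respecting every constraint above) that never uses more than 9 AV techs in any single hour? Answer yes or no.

yes

Schedule A@1, B@1, C@4, D@5: h1:9  h2:9  h3:9  h4:9  h5:6  h6:6  h7:6 — peak 9 ≤ 9.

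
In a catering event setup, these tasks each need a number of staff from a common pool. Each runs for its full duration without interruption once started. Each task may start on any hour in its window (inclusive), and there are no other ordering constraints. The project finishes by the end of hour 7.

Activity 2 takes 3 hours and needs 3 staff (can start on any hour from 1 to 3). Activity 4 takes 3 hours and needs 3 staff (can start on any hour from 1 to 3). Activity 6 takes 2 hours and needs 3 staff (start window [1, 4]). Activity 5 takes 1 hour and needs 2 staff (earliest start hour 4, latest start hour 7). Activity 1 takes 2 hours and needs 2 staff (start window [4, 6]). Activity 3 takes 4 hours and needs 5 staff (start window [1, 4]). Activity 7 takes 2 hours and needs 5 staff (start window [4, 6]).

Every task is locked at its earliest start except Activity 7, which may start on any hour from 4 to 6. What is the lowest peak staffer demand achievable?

14

Activity 7@4: h1:14  h2:14  h3:11  h4:14  h5:7  h6:0  h7:0 → peak 14
Activity 7@5: h1:14  h2:14  h3:11  h4:9  h5:7  h6:5  h7:0 → peak 14
Activity 7@6: h1:14  h2:14  h3:11  h4:9  h5:2  h6:5  h7:5 → peak 14
Best is Activity 7@4, peak 14.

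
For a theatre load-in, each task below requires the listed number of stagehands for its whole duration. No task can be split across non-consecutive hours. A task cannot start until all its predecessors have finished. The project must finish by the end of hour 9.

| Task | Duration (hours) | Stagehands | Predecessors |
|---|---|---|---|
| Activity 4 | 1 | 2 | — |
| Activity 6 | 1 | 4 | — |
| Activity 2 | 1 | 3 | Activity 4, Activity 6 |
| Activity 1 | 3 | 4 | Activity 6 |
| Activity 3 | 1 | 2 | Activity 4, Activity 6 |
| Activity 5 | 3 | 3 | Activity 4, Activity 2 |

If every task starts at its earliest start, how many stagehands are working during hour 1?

6

At early start, hour 1 has: Activity 4, Activity 6.
Demand: 2 + 4 = 6.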